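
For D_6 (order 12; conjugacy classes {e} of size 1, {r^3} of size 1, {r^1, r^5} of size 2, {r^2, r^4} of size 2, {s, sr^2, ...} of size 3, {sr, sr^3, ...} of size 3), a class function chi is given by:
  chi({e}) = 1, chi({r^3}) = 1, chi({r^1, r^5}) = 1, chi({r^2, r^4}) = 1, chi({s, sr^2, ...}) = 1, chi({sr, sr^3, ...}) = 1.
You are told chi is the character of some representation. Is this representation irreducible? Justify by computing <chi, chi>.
Irreducible: <chi, chi> = 1.

Derivation: <chi, chi> = (1/|G|) sum_C |C| * |chi(C)|^2 = (1/12)[1*|1|^2 + 1*|1|^2 + 2*|1|^2 + 2*|1|^2 + 3*|1|^2 + 3*|1|^2]
  = (1/12)[(1) + (1) + (2) + (2) + (3) + (3)] = 12/12 = 1.
A character is irreducible iff <chi, chi> = 1, so this representation is irreducible.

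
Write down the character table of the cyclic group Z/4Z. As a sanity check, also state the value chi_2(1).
Character table of Z/4Z (irreps indexed chi_0,...,chi_3 with chi_k(m) = zeta_4^(k*m), zeta_4 = exp(2*pi*i/4)):
  irrep \ class  {0} (size 1)  {1} (size 1)  {2} (size 1)  {3} (size 1)
  chi_0          1             1             1             1           
  chi_1          1             I             -1            -I          
  chi_2          1             -1            1             -1          
  chi_3          1             -I            -1            I           

Spot check: chi_2(1) = zeta_4^(2*1) = zeta_4^2 = -1.

Derivation: Z/4Z is abelian, so all 4 irreducible complex representations are 1-dimensional. They are given by chi_k(m) = zeta_4^(k*m) for k = 0,...,3. Row orthogonality: sum_m chi_k(m) conj(chi_l(m)) = 4 * [k = l].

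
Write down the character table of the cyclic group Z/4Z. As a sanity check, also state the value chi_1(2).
Character table of Z/4Z (irreps indexed chi_0,...,chi_3 with chi_k(m) = zeta_4^(k*m), zeta_4 = exp(2*pi*i/4)):
  irrep \ class  {0} (size 1)  {1} (size 1)  {2} (size 1)  {3} (size 1)
  chi_0          1             1             1             1           
  chi_1          1             I             -1            -I          
  chi_2          1             -1            1             -1          
  chi_3          1             -I            -1            I           

Spot check: chi_1(2) = zeta_4^(1*2) = zeta_4^2 = -1.

Justification: Z/4Z is abelian, so all 4 irreducible complex representations are 1-dimensional. They are given by chi_k(m) = zeta_4^(k*m) for k = 0,...,3. Row orthogonality: sum_m chi_k(m) conj(chi_l(m)) = 4 * [k = l].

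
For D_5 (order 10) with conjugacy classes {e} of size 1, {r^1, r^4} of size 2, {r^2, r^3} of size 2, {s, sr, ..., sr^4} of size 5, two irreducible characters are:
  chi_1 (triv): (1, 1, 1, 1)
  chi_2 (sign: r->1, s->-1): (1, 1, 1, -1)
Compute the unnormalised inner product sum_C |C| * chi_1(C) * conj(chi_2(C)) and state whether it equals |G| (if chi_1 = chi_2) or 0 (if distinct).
Sum = 0; so <chi_1, chi_2> = 0 (distinct irreducibles are orthogonal).

Derivation: Compute term by term over conjugacy classes (|C| * chi_1(C) * conj(chi_2(C))):
  1*(1)*conj(1) + 2*(1)*conj(1) + 2*(1)*conj(1) + 5*(1)*conj(-1)
  = (1) + (2) + (2) + (-5)
  = 0.
Dividing by |G| = 10 gives 0/10 = 0, matching the row-orthogonality relation <chi_1, chi_2> = [chi_1 = chi_2].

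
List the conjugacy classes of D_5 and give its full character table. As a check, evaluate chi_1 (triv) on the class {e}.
Conjugacy classes: {e} of size 1, {r^1, r^4} of size 2, {r^2, r^3} of size 2, {s, sr, ..., sr^4} of size 5.
Character table:
  irrep \ class              {e} (size 1)  {r^1, r^4} (size 2)  {r^2, r^3} (size 2)  {s, sr, ..., sr^4} (size 5)
  chi_1 (triv)               1             1                    1                    1                          
  chi_2 (sign: r->1, s->-1)  1             1                    1                    -1                         
  chi_3 (2d, j=1)            2             -1/2 + sqrt(5)/2     -sqrt(5)/2 - 1/2     0                          
  chi_4 (2d, j=2)            2             -sqrt(5)/2 - 1/2     -1/2 + sqrt(5)/2     0                          

Spot check: chi_1 (triv) on {e} = 1.

Reasoning: D_5 has order 2*5 = 10 with 4 conjugacy classes, hence 4 irreducibles. Sum of squared dims 1 + 1 + 4 + 4 = 10 = |G|. Linear characters come from the abelianisation; the 2-dimensional irreps have character r^k -> 2*cos(2*pi*j*k/5), reflections -> 0.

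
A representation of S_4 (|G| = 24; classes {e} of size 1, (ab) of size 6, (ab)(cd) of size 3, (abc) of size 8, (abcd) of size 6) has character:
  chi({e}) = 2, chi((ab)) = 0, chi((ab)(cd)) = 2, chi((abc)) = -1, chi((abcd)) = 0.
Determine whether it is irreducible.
Irreducible: <chi, chi> = 1.

Working: <chi, chi> = (1/|G|) sum_C |C| * |chi(C)|^2 = (1/24)[1*|2|^2 + 6*|0|^2 + 3*|2|^2 + 8*|-1|^2 + 6*|0|^2]
  = (1/24)[(4) + (0) + (12) + (8) + (0)] = 24/24 = 1.
A character is irreducible iff <chi, chi> = 1, so this representation is irreducible.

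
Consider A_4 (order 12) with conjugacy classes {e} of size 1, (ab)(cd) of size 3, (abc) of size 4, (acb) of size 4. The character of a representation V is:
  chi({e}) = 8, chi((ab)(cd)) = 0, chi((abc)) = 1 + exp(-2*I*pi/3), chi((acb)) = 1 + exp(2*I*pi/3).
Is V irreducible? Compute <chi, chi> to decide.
Not irreducible (reducible): <chi, chi> = 6 > 1.

Proof sketch: <chi, chi> = (1/|G|) sum_C |C| * |chi(C)|^2 = (1/12)[1*|8|^2 + 3*|0|^2 + 4*|1 + exp(-2*I*pi/3)|^2 + 4*|1 + exp(2*I*pi/3)|^2]
  = (1/12)[(64) + (0) + (4) + (4)] = 72/12 = 6.
(Exp terms are combined using exp(i*s)*conj(exp(i*t)) = exp(i*(s-t)), and sums of them are collapsed using the identity that for every m > 1 the m distinct m-th roots of unity sum to 0, e.g. 1 + exp(2*I*pi/3) + exp(-2*I*pi/3) = 0.)
A character is irreducible iff <chi, chi> = 1, so this representation is reducible.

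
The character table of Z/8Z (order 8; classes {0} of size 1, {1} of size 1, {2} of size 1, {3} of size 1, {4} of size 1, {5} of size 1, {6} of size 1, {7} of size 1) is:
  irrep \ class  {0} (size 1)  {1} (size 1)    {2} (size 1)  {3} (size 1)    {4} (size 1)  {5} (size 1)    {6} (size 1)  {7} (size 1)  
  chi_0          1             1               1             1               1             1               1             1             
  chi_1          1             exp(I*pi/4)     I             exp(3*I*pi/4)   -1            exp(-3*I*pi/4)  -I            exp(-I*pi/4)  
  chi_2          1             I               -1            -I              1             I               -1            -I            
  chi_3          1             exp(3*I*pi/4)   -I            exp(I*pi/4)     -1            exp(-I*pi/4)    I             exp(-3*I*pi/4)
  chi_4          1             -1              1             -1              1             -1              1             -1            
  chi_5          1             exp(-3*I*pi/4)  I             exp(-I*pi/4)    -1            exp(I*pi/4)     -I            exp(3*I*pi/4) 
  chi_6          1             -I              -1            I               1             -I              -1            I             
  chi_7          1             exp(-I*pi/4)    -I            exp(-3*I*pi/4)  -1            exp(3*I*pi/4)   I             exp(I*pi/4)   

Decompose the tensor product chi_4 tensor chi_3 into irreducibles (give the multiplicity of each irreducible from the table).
chi_4 tensor chi_3 = chi_7 (all other irreducibles have multiplicity 0).

Derivation: The character of a tensor product is the pointwise product (chi_4 * chi_3)(C) = chi_4(C) * chi_3(C):
  {0}: (1)*(1), {1}: (-1)*(exp(3*I*pi/4)), {2}: (1)*(-I), {3}: (-1)*(exp(I*pi/4)), {4}: (1)*(-1), {5}: (-1)*(exp(-I*pi/4)), {6}: (1)*(I), {7}: (-1)*(exp(-3*I*pi/4))
so (chi_4 * chi_3) takes values
  {0} -> 1, {1} -> -exp(3*I*pi/4), {2} -> -I, {3} -> -exp(I*pi/4), {4} -> -1, {5} -> -exp(-I*pi/4), {6} -> I, {7} -> -exp(-3*I*pi/4).
Now take the inner product of this character with each irreducible chi from the table, <chi_4*chi_3, chi> = (1/8) sum_C |C| (chi_4*chi_3)(C) conj(chi(C)):
  <chi_4*chi_3, chi_0> = (1/8)[1*(1)*conj(1) + 1*(-exp(3*I*pi/4))*conj(1) + 1*(-I)*conj(1) + 1*(-exp(I*pi/4))*conj(1) + 1*(-1)*conj(1) + 1*(-exp(-I*pi/4))*conj(1) + 1*(I)*conj(1) + 1*(-exp(-3*I*pi/4))*conj(1)]
      = (1/8)[(1) + (-exp(3*I*pi/4)) + (-I) + (-exp(I*pi/4)) + (-1) + (-exp(-I*pi/4)) + (I) + (-exp(-3*I*pi/4))] = 0/8 = 0
  <chi_4*chi_3, chi_1> = (1/8)[1*(1)*conj(1) + 1*(-exp(3*I*pi/4))*conj(exp(I*pi/4)) + 1*(-I)*conj(I) + 1*(-exp(I*pi/4))*conj(exp(3*I*pi/4)) + 1*(-1)*conj(-1) + 1*(-exp(-I*pi/4))*conj(exp(-3*I*pi/4)) + 1*(I)*conj(-I) + 1*(-exp(-3*I*pi/4))*conj(exp(-I*pi/4))]
      = (1/8)[(1) + (-I) + (-1) + (I) + (1) + (-I) + (-1) + (I)] = 0/8 = 0
  <chi_4*chi_3, chi_2> = (1/8)[1*(1)*conj(1) + 1*(-exp(3*I*pi/4))*conj(I) + 1*(-I)*conj(-1) + 1*(-exp(I*pi/4))*conj(-I) + 1*(-1)*conj(1) + 1*(-exp(-I*pi/4))*conj(I) + 1*(I)*conj(-1) + 1*(-exp(-3*I*pi/4))*conj(-I)]
      = (1/8)[(1) + (exp(-3*I*pi/4)) + (I) + (-exp(3*I*pi/4)) + (-1) + (exp(I*pi/4)) + (-I) + (-exp(-I*pi/4))] = 0/8 = 0
  <chi_4*chi_3, chi_3> = (1/8)[1*(1)*conj(1) + 1*(-exp(3*I*pi/4))*conj(exp(3*I*pi/4)) + 1*(-I)*conj(-I) + 1*(-exp(I*pi/4))*conj(exp(I*pi/4)) + 1*(-1)*conj(-1) + 1*(-exp(-I*pi/4))*conj(exp(-I*pi/4)) + 1*(I)*conj(I) + 1*(-exp(-3*I*pi/4))*conj(exp(-3*I*pi/4))]
      = (1/8)[(1) + (-1) + (1) + (-1) + (1) + (-1) + (1) + (-1)] = 0/8 = 0
  <chi_4*chi_3, chi_4> = (1/8)[1*(1)*conj(1) + 1*(-exp(3*I*pi/4))*conj(-1) + 1*(-I)*conj(1) + 1*(-exp(I*pi/4))*conj(-1) + 1*(-1)*conj(1) + 1*(-exp(-I*pi/4))*conj(-1) + 1*(I)*conj(1) + 1*(-exp(-3*I*pi/4))*conj(-1)]
      = (1/8)[(1) + (exp(3*I*pi/4)) + (-I) + (exp(I*pi/4)) + (-1) + (exp(-I*pi/4)) + (I) + (exp(-3*I*pi/4))] = 0/8 = 0
  <chi_4*chi_3, chi_5> = (1/8)[1*(1)*conj(1) + 1*(-exp(3*I*pi/4))*conj(exp(-3*I*pi/4)) + 1*(-I)*conj(I) + 1*(-exp(I*pi/4))*conj(exp(-I*pi/4)) + 1*(-1)*conj(-1) + 1*(-exp(-I*pi/4))*conj(exp(I*pi/4)) + 1*(I)*conj(-I) + 1*(-exp(-3*I*pi/4))*conj(exp(3*I*pi/4))]
      = (1/8)[(1) + (I) + (-1) + (-I) + (1) + (I) + (-1) + (-I)] = 0/8 = 0
  <chi_4*chi_3, chi_6> = (1/8)[1*(1)*conj(1) + 1*(-exp(3*I*pi/4))*conj(-I) + 1*(-I)*conj(-1) + 1*(-exp(I*pi/4))*conj(I) + 1*(-1)*conj(1) + 1*(-exp(-I*pi/4))*conj(-I) + 1*(I)*conj(-1) + 1*(-exp(-3*I*pi/4))*conj(I)]
      = (1/8)[(1) + (-exp(-3*I*pi/4)) + (I) + (exp(3*I*pi/4)) + (-1) + (-exp(I*pi/4)) + (-I) + (exp(-I*pi/4))] = 0/8 = 0
  <chi_4*chi_3, chi_7> = (1/8)[1*(1)*conj(1) + 1*(-exp(3*I*pi/4))*conj(exp(-I*pi/4)) + 1*(-I)*conj(-I) + 1*(-exp(I*pi/4))*conj(exp(-3*I*pi/4)) + 1*(-1)*conj(-1) + 1*(-exp(-I*pi/4))*conj(exp(3*I*pi/4)) + 1*(I)*conj(I) + 1*(-exp(-3*I*pi/4))*conj(exp(I*pi/4))]
      = (1/8)[(1) + (1) + (1) + (1) + (1) + (1) + (1) + (1)] = 8/8 = 1
(Exp terms are combined using exp(i*s)*conj(exp(i*t)) = exp(i*(s-t)), and sums of them are collapsed using the identity that for every m > 1 the m distinct m-th roots of unity sum to 0, e.g. 1 + exp(2*I*pi/3) + exp(-2*I*pi/3) = 0.)
Hence the multiplicities are chi_7: 1. Dimension check: dim(chi_4)*dim(chi_3) = 1*1 = 1 and sum (mult * dim) = 1*1 = 1.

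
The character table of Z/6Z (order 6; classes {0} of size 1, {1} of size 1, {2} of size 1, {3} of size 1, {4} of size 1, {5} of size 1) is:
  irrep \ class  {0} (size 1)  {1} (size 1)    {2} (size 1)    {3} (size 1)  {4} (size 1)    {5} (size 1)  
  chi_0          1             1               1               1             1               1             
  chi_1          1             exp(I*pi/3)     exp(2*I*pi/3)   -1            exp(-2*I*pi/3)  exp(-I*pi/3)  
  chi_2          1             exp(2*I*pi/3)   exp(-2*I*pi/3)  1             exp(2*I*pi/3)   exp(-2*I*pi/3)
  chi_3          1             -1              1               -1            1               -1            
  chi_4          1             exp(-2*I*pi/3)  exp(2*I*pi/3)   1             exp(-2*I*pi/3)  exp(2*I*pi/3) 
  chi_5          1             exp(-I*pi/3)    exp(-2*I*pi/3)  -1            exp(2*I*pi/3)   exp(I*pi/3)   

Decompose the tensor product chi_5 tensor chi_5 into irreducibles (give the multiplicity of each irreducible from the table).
chi_5 tensor chi_5 = chi_4 (all other irreducibles have multiplicity 0).

Working: The character of a tensor product is the pointwise product (chi_5 * chi_5)(C) = chi_5(C) * chi_5(C):
  {0}: (1)*(1), {1}: (exp(-I*pi/3))*(exp(-I*pi/3)), {2}: (exp(-2*I*pi/3))*(exp(-2*I*pi/3)), {3}: (-1)*(-1), {4}: (exp(2*I*pi/3))*(exp(2*I*pi/3)), {5}: (exp(I*pi/3))*(exp(I*pi/3))
so (chi_5 * chi_5) takes values
  {0} -> 1, {1} -> exp(-2*I*pi/3), {2} -> exp(2*I*pi/3), {3} -> 1, {4} -> exp(-2*I*pi/3), {5} -> exp(2*I*pi/3).
Now take the inner product of this character with each irreducible chi from the table, <chi_5*chi_5, chi> = (1/6) sum_C |C| (chi_5*chi_5)(C) conj(chi(C)):
  <chi_5*chi_5, chi_0> = (1/6)[1*(1)*conj(1) + 1*(exp(-2*I*pi/3))*conj(1) + 1*(exp(2*I*pi/3))*conj(1) + 1*(1)*conj(1) + 1*(exp(-2*I*pi/3))*conj(1) + 1*(exp(2*I*pi/3))*conj(1)]
      = (1/6)[(1) + (exp(-2*I*pi/3)) + (exp(2*I*pi/3)) + (1) + (exp(-2*I*pi/3)) + (exp(2*I*pi/3))] = 0/6 = 0
  <chi_5*chi_5, chi_1> = (1/6)[1*(1)*conj(1) + 1*(exp(-2*I*pi/3))*conj(exp(I*pi/3)) + 1*(exp(2*I*pi/3))*conj(exp(2*I*pi/3)) + 1*(1)*conj(-1) + 1*(exp(-2*I*pi/3))*conj(exp(-2*I*pi/3)) + 1*(exp(2*I*pi/3))*conj(exp(-I*pi/3))]
      = (1/6)[(1) + (-1) + (1) + (-1) + (1) + (-1)] = 0/6 = 0
  <chi_5*chi_5, chi_2> = (1/6)[1*(1)*conj(1) + 1*(exp(-2*I*pi/3))*conj(exp(2*I*pi/3)) + 1*(exp(2*I*pi/3))*conj(exp(-2*I*pi/3)) + 1*(1)*conj(1) + 1*(exp(-2*I*pi/3))*conj(exp(2*I*pi/3)) + 1*(exp(2*I*pi/3))*conj(exp(-2*I*pi/3))]
      = (1/6)[(1) + (exp(2*I*pi/3)) + (exp(-2*I*pi/3)) + (1) + (exp(2*I*pi/3)) + (exp(-2*I*pi/3))] = 0/6 = 0
  <chi_5*chi_5, chi_3> = (1/6)[1*(1)*conj(1) + 1*(exp(-2*I*pi/3))*conj(-1) + 1*(exp(2*I*pi/3))*conj(1) + 1*(1)*conj(-1) + 1*(exp(-2*I*pi/3))*conj(1) + 1*(exp(2*I*pi/3))*conj(-1)]
      = (1/6)[(1) + (-exp(-2*I*pi/3)) + (exp(2*I*pi/3)) + (-1) + (exp(-2*I*pi/3)) + (-exp(2*I*pi/3))] = 0/6 = 0
  <chi_5*chi_5, chi_4> = (1/6)[1*(1)*conj(1) + 1*(exp(-2*I*pi/3))*conj(exp(-2*I*pi/3)) + 1*(exp(2*I*pi/3))*conj(exp(2*I*pi/3)) + 1*(1)*conj(1) + 1*(exp(-2*I*pi/3))*conj(exp(-2*I*pi/3)) + 1*(exp(2*I*pi/3))*conj(exp(2*I*pi/3))]
      = (1/6)[(1) + (1) + (1) + (1) + (1) + (1)] = 6/6 = 1
  <chi_5*chi_5, chi_5> = (1/6)[1*(1)*conj(1) + 1*(exp(-2*I*pi/3))*conj(exp(-I*pi/3)) + 1*(exp(2*I*pi/3))*conj(exp(-2*I*pi/3)) + 1*(1)*conj(-1) + 1*(exp(-2*I*pi/3))*conj(exp(2*I*pi/3)) + 1*(exp(2*I*pi/3))*conj(exp(I*pi/3))]
      = (1/6)[(1) + (exp(-I*pi/3)) + (exp(-2*I*pi/3)) + (-1) + (exp(2*I*pi/3)) + (exp(I*pi/3))] = 0/6 = 0
(Exp terms are combined using exp(i*s)*conj(exp(i*t)) = exp(i*(s-t)), and sums of them are collapsed using the identity that for every m > 1 the m distinct m-th roots of unity sum to 0, e.g. 1 + exp(2*I*pi/3) + exp(-2*I*pi/3) = 0.)
Hence the multiplicities are chi_4: 1. Dimension check: dim(chi_5)*dim(chi_5) = 1*1 = 1 and sum (mult * dim) = 1*1 = 1.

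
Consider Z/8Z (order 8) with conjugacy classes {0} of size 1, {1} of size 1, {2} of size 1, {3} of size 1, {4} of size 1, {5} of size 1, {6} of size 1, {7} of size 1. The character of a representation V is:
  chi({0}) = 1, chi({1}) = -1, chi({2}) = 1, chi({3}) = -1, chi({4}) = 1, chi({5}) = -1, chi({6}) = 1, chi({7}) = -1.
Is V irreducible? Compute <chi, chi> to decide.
Irreducible: <chi, chi> = 1.

<chi, chi> = (1/|G|) sum_C |C| * |chi(C)|^2 = (1/8)[1*|1|^2 + 1*|-1|^2 + 1*|1|^2 + 1*|-1|^2 + 1*|1|^2 + 1*|-1|^2 + 1*|1|^2 + 1*|-1|^2]
  = (1/8)[(1) + (1) + (1) + (1) + (1) + (1) + (1) + (1)] = 8/8 = 1.
(Exp terms are combined using exp(i*s)*conj(exp(i*t)) = exp(i*(s-t)), and sums of them are collapsed using the identity that for every m > 1 the m distinct m-th roots of unity sum to 0, e.g. 1 + exp(2*I*pi/3) + exp(-2*I*pi/3) = 0.)
A character is irreducible iff <chi, chi> = 1, so this representation is irreducible.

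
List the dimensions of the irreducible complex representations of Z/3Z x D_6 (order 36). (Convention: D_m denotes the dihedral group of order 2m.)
Dimensions: 1, 1, 1, 1, 1, 1, 1, 1, 1, 1, 1, 1, 2, 2, 2, 2, 2, 2

Explanation: There are 18 irreducibles (= number of conjugacy classes). Their dimensions d_i satisfy sum d_i^2 = |G| = 36: 1 + 1 + 1 + 1 + 1 + 1 + 1 + 1 + 1 + 1 + 1 + 1 + 4 + 4 + 4 + 4 + 4 + 4 = 36. (For the product with Z/3Z: each of the 3 1-dim characters of Z/3Z tensors with each irrep of D_6, giving 3 copies of each D_6-dimension.)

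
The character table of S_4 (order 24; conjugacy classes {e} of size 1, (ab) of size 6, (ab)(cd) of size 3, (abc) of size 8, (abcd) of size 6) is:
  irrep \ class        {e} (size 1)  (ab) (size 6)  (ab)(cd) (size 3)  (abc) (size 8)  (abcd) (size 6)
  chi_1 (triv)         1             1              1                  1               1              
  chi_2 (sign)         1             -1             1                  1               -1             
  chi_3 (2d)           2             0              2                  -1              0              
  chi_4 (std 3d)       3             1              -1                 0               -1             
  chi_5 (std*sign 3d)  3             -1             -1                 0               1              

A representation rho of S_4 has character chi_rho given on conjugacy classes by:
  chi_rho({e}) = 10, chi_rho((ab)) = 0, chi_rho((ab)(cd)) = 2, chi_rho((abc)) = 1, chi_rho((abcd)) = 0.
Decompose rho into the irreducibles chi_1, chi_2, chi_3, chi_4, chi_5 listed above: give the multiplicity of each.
Multiplicities: chi_1: 1, chi_2: 1, chi_3: 1, chi_4: 1, chi_5: 1.

Reasoning: Use <chi_rho, chi> = (1/|G|) sum_C |C| * chi_rho(C) * conj(chi(C)) with |G| = 24 for each irreducible chi in the table:
  <chi_rho, chi_1> = (1/24)[1*(10)*conj(1) + 6*(0)*conj(1) + 3*(2)*conj(1) + 8*(1)*conj(1) + 6*(0)*conj(1)]
      = (1/24)[(10) + (0) + (6) + (8) + (0)] = 24/24 = 1
  <chi_rho, chi_2> = (1/24)[1*(10)*conj(1) + 6*(0)*conj(-1) + 3*(2)*conj(1) + 8*(1)*conj(1) + 6*(0)*conj(-1)]
      = (1/24)[(10) + (0) + (6) + (8) + (0)] = 24/24 = 1
  <chi_rho, chi_3> = (1/24)[1*(10)*conj(2) + 6*(0)*conj(0) + 3*(2)*conj(2) + 8*(1)*conj(-1) + 6*(0)*conj(0)]
      = (1/24)[(20) + (0) + (12) + (-8) + (0)] = 24/24 = 1
  <chi_rho, chi_4> = (1/24)[1*(10)*conj(3) + 6*(0)*conj(1) + 3*(2)*conj(-1) + 8*(1)*conj(0) + 6*(0)*conj(-1)]
      = (1/24)[(30) + (0) + (-6) + (0) + (0)] = 24/24 = 1
  <chi_rho, chi_5> = (1/24)[1*(10)*conj(3) + 6*(0)*conj(-1) + 3*(2)*conj(-1) + 8*(1)*conj(0) + 6*(0)*conj(1)]
      = (1/24)[(30) + (0) + (-6) + (0) + (0)] = 24/24 = 1
Dimension check: dim(rho) = sum (mult * dim) = 1*1 + 1*1 + 1*2 + 1*3 + 1*3 = 10 = chi_rho(e) = 10.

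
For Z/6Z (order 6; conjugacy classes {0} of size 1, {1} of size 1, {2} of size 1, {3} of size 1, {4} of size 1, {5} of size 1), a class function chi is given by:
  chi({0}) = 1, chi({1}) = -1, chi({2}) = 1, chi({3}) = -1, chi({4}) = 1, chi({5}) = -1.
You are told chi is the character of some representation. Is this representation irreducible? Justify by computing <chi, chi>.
Irreducible: <chi, chi> = 1.

Details: <chi, chi> = (1/|G|) sum_C |C| * |chi(C)|^2 = (1/6)[1*|1|^2 + 1*|-1|^2 + 1*|1|^2 + 1*|-1|^2 + 1*|1|^2 + 1*|-1|^2]
  = (1/6)[(1) + (1) + (1) + (1) + (1) + (1)] = 6/6 = 1.
(Exp terms are combined using exp(i*s)*conj(exp(i*t)) = exp(i*(s-t)), and sums of them are collapsed using the identity that for every m > 1 the m distinct m-th roots of unity sum to 0, e.g. 1 + exp(2*I*pi/3) + exp(-2*I*pi/3) = 0.)
A character is irreducible iff <chi, chi> = 1, so this representation is irreducible.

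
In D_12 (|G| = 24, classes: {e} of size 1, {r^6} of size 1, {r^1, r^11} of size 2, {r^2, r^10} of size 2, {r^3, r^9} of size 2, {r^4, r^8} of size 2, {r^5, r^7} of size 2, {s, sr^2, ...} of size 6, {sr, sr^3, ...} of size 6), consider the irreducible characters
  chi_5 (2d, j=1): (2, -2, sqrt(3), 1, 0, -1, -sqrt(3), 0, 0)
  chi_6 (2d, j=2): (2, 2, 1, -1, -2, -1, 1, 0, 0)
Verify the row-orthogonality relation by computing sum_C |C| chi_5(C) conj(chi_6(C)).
Sum = 0; so <chi_5, chi_6> = 0 (distinct irreducibles are orthogonal).

Why: Compute term by term over conjugacy classes (|C| * chi_5(C) * conj(chi_6(C))):
  1*(2)*conj(2) + 1*(-2)*conj(2) + 2*(sqrt(3))*conj(1) + 2*(1)*conj(-1) + 2*(0)*conj(-2) + 2*(-1)*conj(-1) + 2*(-sqrt(3))*conj(1) + 6*(0)*conj(0) + 6*(0)*conj(0)
  = (4) + (-4) + (2*sqrt(3)) + (-2) + (0) + (2) + (-2*sqrt(3)) + (0) + (0)
  = 0.
Dividing by |G| = 24 gives 0/24 = 0, matching the row-orthogonality relation <chi_5, chi_6> = [chi_5 = chi_6].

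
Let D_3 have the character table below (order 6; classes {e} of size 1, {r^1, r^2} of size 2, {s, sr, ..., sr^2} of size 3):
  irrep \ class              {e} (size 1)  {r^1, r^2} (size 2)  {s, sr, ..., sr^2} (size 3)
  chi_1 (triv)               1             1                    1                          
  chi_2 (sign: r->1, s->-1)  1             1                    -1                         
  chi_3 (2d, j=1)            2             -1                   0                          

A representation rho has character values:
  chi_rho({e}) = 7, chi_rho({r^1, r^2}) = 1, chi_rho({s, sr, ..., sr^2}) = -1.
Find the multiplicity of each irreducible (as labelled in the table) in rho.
Multiplicities: chi_1: 1, chi_2: 2, chi_3: 2.

Why: Use <chi_rho, chi> = (1/|G|) sum_C |C| * chi_rho(C) * conj(chi(C)) with |G| = 6 for each irreducible chi in the table:
  <chi_rho, chi_1> = (1/6)[1*(7)*conj(1) + 2*(1)*conj(1) + 3*(-1)*conj(1)]
      = (1/6)[(7) + (2) + (-3)] = 6/6 = 1
  <chi_rho, chi_2> = (1/6)[1*(7)*conj(1) + 2*(1)*conj(1) + 3*(-1)*conj(-1)]
      = (1/6)[(7) + (2) + (3)] = 12/6 = 2
  <chi_rho, chi_3> = (1/6)[1*(7)*conj(2) + 2*(1)*conj(-1) + 3*(-1)*conj(0)]
      = (1/6)[(14) + (-2) + (0)] = 12/6 = 2
Dimension check: dim(rho) = sum (mult * dim) = 1*1 + 2*1 + 2*2 = 7 = chi_rho(e) = 7.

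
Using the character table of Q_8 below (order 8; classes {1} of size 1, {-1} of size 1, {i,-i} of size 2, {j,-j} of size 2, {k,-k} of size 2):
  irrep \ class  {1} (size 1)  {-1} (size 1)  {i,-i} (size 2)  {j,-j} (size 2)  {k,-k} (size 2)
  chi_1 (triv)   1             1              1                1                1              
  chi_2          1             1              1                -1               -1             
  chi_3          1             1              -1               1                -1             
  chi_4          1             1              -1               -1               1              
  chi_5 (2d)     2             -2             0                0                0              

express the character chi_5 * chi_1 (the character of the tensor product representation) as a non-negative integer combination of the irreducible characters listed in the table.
chi_5 tensor chi_1 = chi_5 (all other irreducibles have multiplicity 0).

Justification: The character of a tensor product is the pointwise product (chi_5 * chi_1)(C) = chi_5(C) * chi_1(C):
  {1}: (2)*(1), {-1}: (-2)*(1), {i,-i}: (0)*(1), {j,-j}: (0)*(1), {k,-k}: (0)*(1)
so (chi_5 * chi_1) takes values
  {1} -> 2, {-1} -> -2, {i,-i} -> 0, {j,-j} -> 0, {k,-k} -> 0.
Now take the inner product of this character with each irreducible chi from the table, <chi_5*chi_1, chi> = (1/8) sum_C |C| (chi_5*chi_1)(C) conj(chi(C)):
  <chi_5*chi_1, chi_1> = (1/8)[1*(2)*conj(1) + 1*(-2)*conj(1) + 2*(0)*conj(1) + 2*(0)*conj(1) + 2*(0)*conj(1)]
      = (1/8)[(2) + (-2) + (0) + (0) + (0)] = 0/8 = 0
  <chi_5*chi_1, chi_2> = (1/8)[1*(2)*conj(1) + 1*(-2)*conj(1) + 2*(0)*conj(1) + 2*(0)*conj(-1) + 2*(0)*conj(-1)]
      = (1/8)[(2) + (-2) + (0) + (0) + (0)] = 0/8 = 0
  <chi_5*chi_1, chi_3> = (1/8)[1*(2)*conj(1) + 1*(-2)*conj(1) + 2*(0)*conj(-1) + 2*(0)*conj(1) + 2*(0)*conj(-1)]
      = (1/8)[(2) + (-2) + (0) + (0) + (0)] = 0/8 = 0
  <chi_5*chi_1, chi_4> = (1/8)[1*(2)*conj(1) + 1*(-2)*conj(1) + 2*(0)*conj(-1) + 2*(0)*conj(-1) + 2*(0)*conj(1)]
      = (1/8)[(2) + (-2) + (0) + (0) + (0)] = 0/8 = 0
  <chi_5*chi_1, chi_5> = (1/8)[1*(2)*conj(2) + 1*(-2)*conj(-2) + 2*(0)*conj(0) + 2*(0)*conj(0) + 2*(0)*conj(0)]
      = (1/8)[(4) + (4) + (0) + (0) + (0)] = 8/8 = 1
Hence the multiplicities are chi_5: 1. Dimension check: dim(chi_5)*dim(chi_1) = 2*1 = 2 and sum (mult * dim) = 1*2 = 2.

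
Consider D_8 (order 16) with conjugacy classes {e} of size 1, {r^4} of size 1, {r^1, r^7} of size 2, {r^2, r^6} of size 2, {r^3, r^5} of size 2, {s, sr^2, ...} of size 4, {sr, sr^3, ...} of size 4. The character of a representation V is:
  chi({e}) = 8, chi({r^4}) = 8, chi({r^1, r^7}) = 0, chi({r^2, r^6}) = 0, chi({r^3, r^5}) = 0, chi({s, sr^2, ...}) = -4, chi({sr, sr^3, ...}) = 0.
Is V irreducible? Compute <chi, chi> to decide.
Not irreducible (reducible): <chi, chi> = 12 > 1.

Explanation: <chi, chi> = (1/|G|) sum_C |C| * |chi(C)|^2 = (1/16)[1*|8|^2 + 1*|8|^2 + 2*|0|^2 + 2*|0|^2 + 2*|0|^2 + 4*|-4|^2 + 4*|0|^2]
  = (1/16)[(64) + (64) + (0) + (0) + (0) + (64) + (0)] = 192/16 = 12.
A character is irreducible iff <chi, chi> = 1, so this representation is reducible.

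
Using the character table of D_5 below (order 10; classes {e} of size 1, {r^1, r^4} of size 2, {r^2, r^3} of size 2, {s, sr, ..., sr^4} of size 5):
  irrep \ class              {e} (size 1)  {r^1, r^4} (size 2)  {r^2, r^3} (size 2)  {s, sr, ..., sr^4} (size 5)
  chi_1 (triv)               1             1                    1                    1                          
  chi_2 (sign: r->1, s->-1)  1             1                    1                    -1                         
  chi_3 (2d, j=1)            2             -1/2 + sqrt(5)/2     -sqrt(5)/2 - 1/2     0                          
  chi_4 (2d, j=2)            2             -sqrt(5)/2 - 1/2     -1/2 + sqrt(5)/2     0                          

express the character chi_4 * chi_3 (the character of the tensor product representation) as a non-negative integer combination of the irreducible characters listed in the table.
chi_4 tensor chi_3 = chi_3 + chi_4 (all other irreducibles have multiplicity 0).

Derivation: The character of a tensor product is the pointwise product (chi_4 * chi_3)(C) = chi_4(C) * chi_3(C):
  {e}: (2)*(2), {r^1, r^4}: (-sqrt(5)/2 - 1/2)*(-1/2 + sqrt(5)/2), {r^2, r^3}: (-1/2 + sqrt(5)/2)*(-sqrt(5)/2 - 1/2), {s, sr, ..., sr^4}: (0)*(0)
so (chi_4 * chi_3) takes values
  {e} -> 4, {r^1, r^4} -> -1, {r^2, r^3} -> -1, {s, sr, ..., sr^4} -> 0.
Now take the inner product of this character with each irreducible chi from the table, <chi_4*chi_3, chi> = (1/10) sum_C |C| (chi_4*chi_3)(C) conj(chi(C)):
  <chi_4*chi_3, chi_1> = (1/10)[1*(4)*conj(1) + 2*(-1)*conj(1) + 2*(-1)*conj(1) + 5*(0)*conj(1)]
      = (1/10)[(4) + (-2) + (-2) + (0)] = 0/10 = 0
  <chi_4*chi_3, chi_2> = (1/10)[1*(4)*conj(1) + 2*(-1)*conj(1) + 2*(-1)*conj(1) + 5*(0)*conj(-1)]
      = (1/10)[(4) + (-2) + (-2) + (0)] = 0/10 = 0
  <chi_4*chi_3, chi_3> = (1/10)[1*(4)*conj(2) + 2*(-1)*conj(-1/2 + sqrt(5)/2) + 2*(-1)*conj(-sqrt(5)/2 - 1/2) + 5*(0)*conj(0)]
      = (1/10)[(8) + (1 - sqrt(5)) + (1 + sqrt(5)) + (0)] = 10/10 = 1
  <chi_4*chi_3, chi_4> = (1/10)[1*(4)*conj(2) + 2*(-1)*conj(-sqrt(5)/2 - 1/2) + 2*(-1)*conj(-1/2 + sqrt(5)/2) + 5*(0)*conj(0)]
      = (1/10)[(8) + (1 + sqrt(5)) + (1 - sqrt(5)) + (0)] = 10/10 = 1
Hence the multiplicities are chi_3: 1, chi_4: 1. Dimension check: dim(chi_4)*dim(chi_3) = 2*2 = 4 and sum (mult * dim) = 1*2 + 1*2 = 4.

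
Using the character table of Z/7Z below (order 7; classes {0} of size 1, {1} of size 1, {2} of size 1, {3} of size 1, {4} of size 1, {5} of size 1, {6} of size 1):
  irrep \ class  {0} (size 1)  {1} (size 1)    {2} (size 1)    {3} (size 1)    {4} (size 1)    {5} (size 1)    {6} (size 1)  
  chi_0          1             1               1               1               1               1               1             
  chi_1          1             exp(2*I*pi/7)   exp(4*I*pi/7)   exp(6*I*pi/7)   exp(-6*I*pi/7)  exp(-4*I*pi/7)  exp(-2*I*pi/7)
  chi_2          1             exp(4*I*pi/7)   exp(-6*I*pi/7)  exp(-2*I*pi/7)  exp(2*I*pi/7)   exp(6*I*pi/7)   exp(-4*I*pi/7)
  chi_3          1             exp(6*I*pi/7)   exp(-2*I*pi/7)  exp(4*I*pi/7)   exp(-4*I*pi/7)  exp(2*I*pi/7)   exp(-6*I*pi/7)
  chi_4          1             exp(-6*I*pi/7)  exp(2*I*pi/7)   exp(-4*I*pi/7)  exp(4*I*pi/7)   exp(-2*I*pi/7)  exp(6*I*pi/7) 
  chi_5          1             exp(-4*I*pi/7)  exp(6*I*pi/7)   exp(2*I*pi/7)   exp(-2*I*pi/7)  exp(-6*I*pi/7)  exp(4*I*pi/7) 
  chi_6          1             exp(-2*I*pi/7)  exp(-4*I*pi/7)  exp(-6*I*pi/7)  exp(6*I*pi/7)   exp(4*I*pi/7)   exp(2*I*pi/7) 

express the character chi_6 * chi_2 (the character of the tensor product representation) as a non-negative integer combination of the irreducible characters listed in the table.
chi_6 tensor chi_2 = chi_1 (all other irreducibles have multiplicity 0).

The character of a tensor product is the pointwise product (chi_6 * chi_2)(C) = chi_6(C) * chi_2(C):
  {0}: (1)*(1), {1}: (exp(-2*I*pi/7))*(exp(4*I*pi/7)), {2}: (exp(-4*I*pi/7))*(exp(-6*I*pi/7)), {3}: (exp(-6*I*pi/7))*(exp(-2*I*pi/7)), {4}: (exp(6*I*pi/7))*(exp(2*I*pi/7)), {5}: (exp(4*I*pi/7))*(exp(6*I*pi/7)), {6}: (exp(2*I*pi/7))*(exp(-4*I*pi/7))
so (chi_6 * chi_2) takes values
  {0} -> 1, {1} -> exp(2*I*pi/7), {2} -> exp(4*I*pi/7), {3} -> exp(6*I*pi/7), {4} -> exp(-6*I*pi/7), {5} -> exp(-4*I*pi/7), {6} -> exp(-2*I*pi/7).
Now take the inner product of this character with each irreducible chi from the table, <chi_6*chi_2, chi> = (1/7) sum_C |C| (chi_6*chi_2)(C) conj(chi(C)):
  <chi_6*chi_2, chi_0> = (1/7)[1*(1)*conj(1) + 1*(exp(2*I*pi/7))*conj(1) + 1*(exp(4*I*pi/7))*conj(1) + 1*(exp(6*I*pi/7))*conj(1) + 1*(exp(-6*I*pi/7))*conj(1) + 1*(exp(-4*I*pi/7))*conj(1) + 1*(exp(-2*I*pi/7))*conj(1)]
      = (1/7)[(1) + (exp(2*I*pi/7)) + (exp(4*I*pi/7)) + (exp(6*I*pi/7)) + (exp(-6*I*pi/7)) + (exp(-4*I*pi/7)) + (exp(-2*I*pi/7))] = 0/7 = 0
  <chi_6*chi_2, chi_1> = (1/7)[1*(1)*conj(1) + 1*(exp(2*I*pi/7))*conj(exp(2*I*pi/7)) + 1*(exp(4*I*pi/7))*conj(exp(4*I*pi/7)) + 1*(exp(6*I*pi/7))*conj(exp(6*I*pi/7)) + 1*(exp(-6*I*pi/7))*conj(exp(-6*I*pi/7)) + 1*(exp(-4*I*pi/7))*conj(exp(-4*I*pi/7)) + 1*(exp(-2*I*pi/7))*conj(exp(-2*I*pi/7))]
      = (1/7)[(1) + (1) + (1) + (1) + (1) + (1) + (1)] = 7/7 = 1
  <chi_6*chi_2, chi_2> = (1/7)[1*(1)*conj(1) + 1*(exp(2*I*pi/7))*conj(exp(4*I*pi/7)) + 1*(exp(4*I*pi/7))*conj(exp(-6*I*pi/7)) + 1*(exp(6*I*pi/7))*conj(exp(-2*I*pi/7)) + 1*(exp(-6*I*pi/7))*conj(exp(2*I*pi/7)) + 1*(exp(-4*I*pi/7))*conj(exp(6*I*pi/7)) + 1*(exp(-2*I*pi/7))*conj(exp(-4*I*pi/7))]
      = (1/7)[(1) + (exp(-2*I*pi/7)) + (exp(-4*I*pi/7)) + (exp(-6*I*pi/7)) + (exp(6*I*pi/7)) + (exp(4*I*pi/7)) + (exp(2*I*pi/7))] = 0/7 = 0
  <chi_6*chi_2, chi_3> = (1/7)[1*(1)*conj(1) + 1*(exp(2*I*pi/7))*conj(exp(6*I*pi/7)) + 1*(exp(4*I*pi/7))*conj(exp(-2*I*pi/7)) + 1*(exp(6*I*pi/7))*conj(exp(4*I*pi/7)) + 1*(exp(-6*I*pi/7))*conj(exp(-4*I*pi/7)) + 1*(exp(-4*I*pi/7))*conj(exp(2*I*pi/7)) + 1*(exp(-2*I*pi/7))*conj(exp(-6*I*pi/7))]
      = (1/7)[(1) + (exp(-4*I*pi/7)) + (exp(6*I*pi/7)) + (exp(2*I*pi/7)) + (exp(-2*I*pi/7)) + (exp(-6*I*pi/7)) + (exp(4*I*pi/7))] = 0/7 = 0
  <chi_6*chi_2, chi_4> = (1/7)[1*(1)*conj(1) + 1*(exp(2*I*pi/7))*conj(exp(-6*I*pi/7)) + 1*(exp(4*I*pi/7))*conj(exp(2*I*pi/7)) + 1*(exp(6*I*pi/7))*conj(exp(-4*I*pi/7)) + 1*(exp(-6*I*pi/7))*conj(exp(4*I*pi/7)) + 1*(exp(-4*I*pi/7))*conj(exp(-2*I*pi/7)) + 1*(exp(-2*I*pi/7))*conj(exp(6*I*pi/7))]
      = (1/7)[(1) + (exp(-6*I*pi/7)) + (exp(2*I*pi/7)) + (exp(-4*I*pi/7)) + (exp(4*I*pi/7)) + (exp(-2*I*pi/7)) + (exp(6*I*pi/7))] = 0/7 = 0
  <chi_6*chi_2, chi_5> = (1/7)[1*(1)*conj(1) + 1*(exp(2*I*pi/7))*conj(exp(-4*I*pi/7)) + 1*(exp(4*I*pi/7))*conj(exp(6*I*pi/7)) + 1*(exp(6*I*pi/7))*conj(exp(2*I*pi/7)) + 1*(exp(-6*I*pi/7))*conj(exp(-2*I*pi/7)) + 1*(exp(-4*I*pi/7))*conj(exp(-6*I*pi/7)) + 1*(exp(-2*I*pi/7))*conj(exp(4*I*pi/7))]
      = (1/7)[(1) + (exp(6*I*pi/7)) + (exp(-2*I*pi/7)) + (exp(4*I*pi/7)) + (exp(-4*I*pi/7)) + (exp(2*I*pi/7)) + (exp(-6*I*pi/7))] = 0/7 = 0
  <chi_6*chi_2, chi_6> = (1/7)[1*(1)*conj(1) + 1*(exp(2*I*pi/7))*conj(exp(-2*I*pi/7)) + 1*(exp(4*I*pi/7))*conj(exp(-4*I*pi/7)) + 1*(exp(6*I*pi/7))*conj(exp(-6*I*pi/7)) + 1*(exp(-6*I*pi/7))*conj(exp(6*I*pi/7)) + 1*(exp(-4*I*pi/7))*conj(exp(4*I*pi/7)) + 1*(exp(-2*I*pi/7))*conj(exp(2*I*pi/7))]
      = (1/7)[(1) + (exp(4*I*pi/7)) + (exp(-6*I*pi/7)) + (exp(-2*I*pi/7)) + (exp(2*I*pi/7)) + (exp(6*I*pi/7)) + (exp(-4*I*pi/7))] = 0/7 = 0
(Exp terms are combined using exp(i*s)*conj(exp(i*t)) = exp(i*(s-t)), and sums of them are collapsed using the identity that for every m > 1 the m distinct m-th roots of unity sum to 0, e.g. 1 + exp(2*I*pi/3) + exp(-2*I*pi/3) = 0.)
Hence the multiplicities are chi_1: 1. Dimension check: dim(chi_6)*dim(chi_2) = 1*1 = 1 and sum (mult * dim) = 1*1 = 1.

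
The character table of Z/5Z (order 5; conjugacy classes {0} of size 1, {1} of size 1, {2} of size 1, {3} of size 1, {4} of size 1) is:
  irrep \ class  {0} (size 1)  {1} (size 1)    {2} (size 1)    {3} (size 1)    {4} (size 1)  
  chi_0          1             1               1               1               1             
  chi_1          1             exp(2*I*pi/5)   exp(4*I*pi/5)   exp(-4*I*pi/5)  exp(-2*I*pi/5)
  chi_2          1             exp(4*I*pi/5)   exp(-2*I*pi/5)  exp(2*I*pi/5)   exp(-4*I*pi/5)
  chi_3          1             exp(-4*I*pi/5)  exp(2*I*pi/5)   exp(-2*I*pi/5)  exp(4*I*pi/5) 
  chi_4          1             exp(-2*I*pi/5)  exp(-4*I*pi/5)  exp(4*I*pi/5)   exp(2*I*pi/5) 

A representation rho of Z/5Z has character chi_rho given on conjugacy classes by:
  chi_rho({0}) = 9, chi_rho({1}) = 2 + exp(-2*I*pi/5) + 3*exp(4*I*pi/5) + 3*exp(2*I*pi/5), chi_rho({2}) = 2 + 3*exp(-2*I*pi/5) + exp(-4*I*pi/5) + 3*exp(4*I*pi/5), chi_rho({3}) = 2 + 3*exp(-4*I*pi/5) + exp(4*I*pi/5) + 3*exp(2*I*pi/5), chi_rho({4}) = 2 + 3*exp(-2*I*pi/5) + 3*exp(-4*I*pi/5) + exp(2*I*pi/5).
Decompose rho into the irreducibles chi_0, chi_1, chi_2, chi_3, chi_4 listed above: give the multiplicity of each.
Multiplicities: chi_0: 2, chi_1: 3, chi_2: 3, chi_3: 0, chi_4: 1.

Solution. Use <chi_rho, chi> = (1/|G|) sum_C |C| * chi_rho(C) * conj(chi(C)) with |G| = 5 for each irreducible chi in the table:
  <chi_rho, chi_0> = (1/5)[1*(9)*conj(1) + 1*(2 + exp(-2*I*pi/5) + 3*exp(4*I*pi/5) + 3*exp(2*I*pi/5))*conj(1) + 1*(2 + 3*exp(-2*I*pi/5) + exp(-4*I*pi/5) + 3*exp(4*I*pi/5))*conj(1) + 1*(2 + 3*exp(-4*I*pi/5) + exp(4*I*pi/5) + 3*exp(2*I*pi/5))*conj(1) + 1*(2 + 3*exp(-2*I*pi/5) + 3*exp(-4*I*pi/5) + exp(2*I*pi/5))*conj(1)]
      = (1/5)[(9) + (2 + exp(-2*I*pi/5) + 3*exp(4*I*pi/5) + 3*exp(2*I*pi/5)) + (2 + 3*exp(-2*I*pi/5) + exp(-4*I*pi/5) + 3*exp(4*I*pi/5)) + (2 + 3*exp(-4*I*pi/5) + exp(4*I*pi/5) + 3*exp(2*I*pi/5)) + (2 + 3*exp(-2*I*pi/5) + 3*exp(-4*I*pi/5) + exp(2*I*pi/5))] = 10/5 = 2
  <chi_rho, chi_1> = (1/5)[1*(9)*conj(1) + 1*(2 + exp(-2*I*pi/5) + 3*exp(4*I*pi/5) + 3*exp(2*I*pi/5))*conj(exp(2*I*pi/5)) + 1*(2 + 3*exp(-2*I*pi/5) + exp(-4*I*pi/5) + 3*exp(4*I*pi/5))*conj(exp(4*I*pi/5)) + 1*(2 + 3*exp(-4*I*pi/5) + exp(4*I*pi/5) + 3*exp(2*I*pi/5))*conj(exp(-4*I*pi/5)) + 1*(2 + 3*exp(-2*I*pi/5) + 3*exp(-4*I*pi/5) + exp(2*I*pi/5))*conj(exp(-2*I*pi/5))]
      = (1/5)[(9) + (3 + 2*exp(-2*I*pi/5) + exp(-4*I*pi/5) + 3*exp(2*I*pi/5)) + (3 + 2*exp(-4*I*pi/5) + exp(2*I*pi/5) + 3*exp(4*I*pi/5)) + (3 + 3*exp(-4*I*pi/5) + exp(-2*I*pi/5) + 2*exp(4*I*pi/5)) + (3 + 3*exp(-2*I*pi/5) + exp(4*I*pi/5) + 2*exp(2*I*pi/5))] = 15/5 = 3
  <chi_rho, chi_2> = (1/5)[1*(9)*conj(1) + 1*(2 + exp(-2*I*pi/5) + 3*exp(4*I*pi/5) + 3*exp(2*I*pi/5))*conj(exp(4*I*pi/5)) + 1*(2 + 3*exp(-2*I*pi/5) + exp(-4*I*pi/5) + 3*exp(4*I*pi/5))*conj(exp(-2*I*pi/5)) + 1*(2 + 3*exp(-4*I*pi/5) + exp(4*I*pi/5) + 3*exp(2*I*pi/5))*conj(exp(2*I*pi/5)) + 1*(2 + 3*exp(-2*I*pi/5) + 3*exp(-4*I*pi/5) + exp(2*I*pi/5))*conj(exp(-4*I*pi/5))]
      = (1/5)[(9) + (3 + 3*exp(-2*I*pi/5) + 2*exp(-4*I*pi/5) + exp(4*I*pi/5)) + (3 + 3*exp(-4*I*pi/5) + exp(-2*I*pi/5) + 2*exp(2*I*pi/5)) + (3 + 2*exp(-2*I*pi/5) + exp(2*I*pi/5) + 3*exp(4*I*pi/5)) + (3 + exp(-4*I*pi/5) + 2*exp(4*I*pi/5) + 3*exp(2*I*pi/5))] = 15/5 = 3
  <chi_rho, chi_3> = (1/5)[1*(9)*conj(1) + 1*(2 + exp(-2*I*pi/5) + 3*exp(4*I*pi/5) + 3*exp(2*I*pi/5))*conj(exp(-4*I*pi/5)) + 1*(2 + 3*exp(-2*I*pi/5) + exp(-4*I*pi/5) + 3*exp(4*I*pi/5))*conj(exp(2*I*pi/5)) + 1*(2 + 3*exp(-4*I*pi/5) + exp(4*I*pi/5) + 3*exp(2*I*pi/5))*conj(exp(-2*I*pi/5)) + 1*(2 + 3*exp(-2*I*pi/5) + 3*exp(-4*I*pi/5) + exp(2*I*pi/5))*conj(exp(4*I*pi/5))]
      = (1/5)[(9) + (3*exp(-2*I*pi/5) + 3*exp(-4*I*pi/5) + exp(2*I*pi/5) + 2*exp(4*I*pi/5)) + (2*exp(-2*I*pi/5) + 3*exp(-4*I*pi/5) + exp(4*I*pi/5) + 3*exp(2*I*pi/5)) + (3*exp(-2*I*pi/5) + exp(-4*I*pi/5) + 3*exp(4*I*pi/5) + 2*exp(2*I*pi/5)) + (2*exp(-4*I*pi/5) + exp(-2*I*pi/5) + 3*exp(4*I*pi/5) + 3*exp(2*I*pi/5))] = 0/5 = 0
  <chi_rho, chi_4> = (1/5)[1*(9)*conj(1) + 1*(2 + exp(-2*I*pi/5) + 3*exp(4*I*pi/5) + 3*exp(2*I*pi/5))*conj(exp(-2*I*pi/5)) + 1*(2 + 3*exp(-2*I*pi/5) + exp(-4*I*pi/5) + 3*exp(4*I*pi/5))*conj(exp(-4*I*pi/5)) + 1*(2 + 3*exp(-4*I*pi/5) + exp(4*I*pi/5) + 3*exp(2*I*pi/5))*conj(exp(4*I*pi/5)) + 1*(2 + 3*exp(-2*I*pi/5) + 3*exp(-4*I*pi/5) + exp(2*I*pi/5))*conj(exp(2*I*pi/5))]
      = (1/5)[(9) + (1 + 3*exp(-4*I*pi/5) + 3*exp(4*I*pi/5) + 2*exp(2*I*pi/5)) + (1 + 3*exp(-2*I*pi/5) + 2*exp(4*I*pi/5) + 3*exp(2*I*pi/5)) + (1 + 3*exp(-2*I*pi/5) + 2*exp(-4*I*pi/5) + 3*exp(2*I*pi/5)) + (1 + 2*exp(-2*I*pi/5) + 3*exp(-4*I*pi/5) + 3*exp(4*I*pi/5))] = 5/5 = 1
(Exp terms are combined using exp(i*s)*conj(exp(i*t)) = exp(i*(s-t)), and sums of them are collapsed using the identity that for every m > 1 the m distinct m-th roots of unity sum to 0, e.g. 1 + exp(2*I*pi/3) + exp(-2*I*pi/3) = 0.)
Dimension check: dim(rho) = sum (mult * dim) = 2*1 + 3*1 + 3*1 + 0*1 + 1*1 = 9 = chi_rho(e) = 9.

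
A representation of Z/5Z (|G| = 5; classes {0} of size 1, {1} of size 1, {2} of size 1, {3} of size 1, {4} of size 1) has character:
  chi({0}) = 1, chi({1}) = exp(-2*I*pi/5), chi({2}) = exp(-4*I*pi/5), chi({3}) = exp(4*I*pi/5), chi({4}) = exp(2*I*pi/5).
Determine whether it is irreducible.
Irreducible: <chi, chi> = 1.

Justification: <chi, chi> = (1/|G|) sum_C |C| * |chi(C)|^2 = (1/5)[1*|1|^2 + 1*|exp(-2*I*pi/5)|^2 + 1*|exp(-4*I*pi/5)|^2 + 1*|exp(4*I*pi/5)|^2 + 1*|exp(2*I*pi/5)|^2]
  = (1/5)[(1) + (1) + (1) + (1) + (1)] = 5/5 = 1.
(Exp terms are combined using exp(i*s)*conj(exp(i*t)) = exp(i*(s-t)), and sums of them are collapsed using the identity that for every m > 1 the m distinct m-th roots of unity sum to 0, e.g. 1 + exp(2*I*pi/3) + exp(-2*I*pi/3) = 0.)
A character is irreducible iff <chi, chi> = 1, so this representation is irreducible.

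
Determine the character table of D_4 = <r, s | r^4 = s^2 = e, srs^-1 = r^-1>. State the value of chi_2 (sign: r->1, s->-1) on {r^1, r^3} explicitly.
Conjugacy classes: {e} of size 1, {r^2} of size 1, {r^1, r^3} of size 2, {s, sr^2, ...} of size 2, {sr, sr^3, ...} of size 2.
Character table:
  irrep \ class              {e} (size 1)  {r^2} (size 1)  {r^1, r^3} (size 2)  {s, sr^2, ...} (size 2)  {sr, sr^3, ...} (size 2)
  chi_1 (triv)               1             1               1                    1                        1                       
  chi_2 (sign: r->1, s->-1)  1             1               1                    -1                       -1                      
  chi_3 (r->-1, s->1)        1             1               -1                   1                        -1                      
  chi_4 (r->-1, s->-1)       1             1               -1                   -1                       1                       
  chi_5 (2d, j=1)            2             -2              0                    0                        0                       

Spot check: chi_2 (sign: r->1, s->-1) on {r^1, r^3} = 1.

Justification: D_4 has order 2*4 = 8 with 5 conjugacy classes, hence 5 irreducibles. Sum of squared dims 1 + 1 + 1 + 1 + 4 = 8 = |G|. Linear characters come from the abelianisation; the 2-dimensional irreps have character r^k -> 2*cos(2*pi*j*k/4), reflections -> 0.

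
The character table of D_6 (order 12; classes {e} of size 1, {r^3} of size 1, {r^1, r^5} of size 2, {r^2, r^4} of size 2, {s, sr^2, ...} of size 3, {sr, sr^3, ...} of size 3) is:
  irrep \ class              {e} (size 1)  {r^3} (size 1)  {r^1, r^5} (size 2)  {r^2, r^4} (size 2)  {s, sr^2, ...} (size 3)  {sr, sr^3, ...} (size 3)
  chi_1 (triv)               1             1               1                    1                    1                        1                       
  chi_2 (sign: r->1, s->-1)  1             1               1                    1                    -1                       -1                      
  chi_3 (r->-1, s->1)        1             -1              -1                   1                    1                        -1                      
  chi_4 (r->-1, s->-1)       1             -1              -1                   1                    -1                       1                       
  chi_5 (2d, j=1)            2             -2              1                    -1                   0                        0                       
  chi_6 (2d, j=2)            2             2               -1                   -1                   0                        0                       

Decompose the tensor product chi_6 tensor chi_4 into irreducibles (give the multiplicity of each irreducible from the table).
chi_6 tensor chi_4 = chi_5 (all other irreducibles have multiplicity 0).

Why: The character of a tensor product is the pointwise product (chi_6 * chi_4)(C) = chi_6(C) * chi_4(C):
  {e}: (2)*(1), {r^3}: (2)*(-1), {r^1, r^5}: (-1)*(-1), {r^2, r^4}: (-1)*(1), {s, sr^2, ...}: (0)*(-1), {sr, sr^3, ...}: (0)*(1)
so (chi_6 * chi_4) takes values
  {e} -> 2, {r^3} -> -2, {r^1, r^5} -> 1, {r^2, r^4} -> -1, {s, sr^2, ...} -> 0, {sr, sr^3, ...} -> 0.
Now take the inner product of this character with each irreducible chi from the table, <chi_6*chi_4, chi> = (1/12) sum_C |C| (chi_6*chi_4)(C) conj(chi(C)):
  <chi_6*chi_4, chi_1> = (1/12)[1*(2)*conj(1) + 1*(-2)*conj(1) + 2*(1)*conj(1) + 2*(-1)*conj(1) + 3*(0)*conj(1) + 3*(0)*conj(1)]
      = (1/12)[(2) + (-2) + (2) + (-2) + (0) + (0)] = 0/12 = 0
  <chi_6*chi_4, chi_2> = (1/12)[1*(2)*conj(1) + 1*(-2)*conj(1) + 2*(1)*conj(1) + 2*(-1)*conj(1) + 3*(0)*conj(-1) + 3*(0)*conj(-1)]
      = (1/12)[(2) + (-2) + (2) + (-2) + (0) + (0)] = 0/12 = 0
  <chi_6*chi_4, chi_3> = (1/12)[1*(2)*conj(1) + 1*(-2)*conj(-1) + 2*(1)*conj(-1) + 2*(-1)*conj(1) + 3*(0)*conj(1) + 3*(0)*conj(-1)]
      = (1/12)[(2) + (2) + (-2) + (-2) + (0) + (0)] = 0/12 = 0
  <chi_6*chi_4, chi_4> = (1/12)[1*(2)*conj(1) + 1*(-2)*conj(-1) + 2*(1)*conj(-1) + 2*(-1)*conj(1) + 3*(0)*conj(-1) + 3*(0)*conj(1)]
      = (1/12)[(2) + (2) + (-2) + (-2) + (0) + (0)] = 0/12 = 0
  <chi_6*chi_4, chi_5> = (1/12)[1*(2)*conj(2) + 1*(-2)*conj(-2) + 2*(1)*conj(1) + 2*(-1)*conj(-1) + 3*(0)*conj(0) + 3*(0)*conj(0)]
      = (1/12)[(4) + (4) + (2) + (2) + (0) + (0)] = 12/12 = 1
  <chi_6*chi_4, chi_6> = (1/12)[1*(2)*conj(2) + 1*(-2)*conj(2) + 2*(1)*conj(-1) + 2*(-1)*conj(-1) + 3*(0)*conj(0) + 3*(0)*conj(0)]
      = (1/12)[(4) + (-4) + (-2) + (2) + (0) + (0)] = 0/12 = 0
Hence the multiplicities are chi_5: 1. Dimension check: dim(chi_6)*dim(chi_4) = 2*1 = 2 and sum (mult * dim) = 1*2 = 2.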